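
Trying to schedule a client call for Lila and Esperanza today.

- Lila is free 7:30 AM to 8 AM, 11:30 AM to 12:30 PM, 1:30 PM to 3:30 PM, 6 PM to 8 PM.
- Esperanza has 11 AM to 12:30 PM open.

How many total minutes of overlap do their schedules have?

Lila ∩ Esperanza: 11:30-12:30.
So the common availability across everyone is 11:30-12:30.
That's a single block of 60 minutes.

60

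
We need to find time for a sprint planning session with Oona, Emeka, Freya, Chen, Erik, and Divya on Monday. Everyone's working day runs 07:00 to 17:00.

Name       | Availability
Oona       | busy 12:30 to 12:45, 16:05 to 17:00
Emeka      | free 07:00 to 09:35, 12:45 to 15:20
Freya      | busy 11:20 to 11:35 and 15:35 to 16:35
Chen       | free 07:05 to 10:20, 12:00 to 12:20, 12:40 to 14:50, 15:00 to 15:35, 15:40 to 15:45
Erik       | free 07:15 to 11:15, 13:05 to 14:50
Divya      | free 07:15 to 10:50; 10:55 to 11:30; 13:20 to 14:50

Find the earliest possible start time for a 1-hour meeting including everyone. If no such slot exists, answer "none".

Oona free: 07:00-12:30, 12:45-16:05 (invert busy blocks within the working day).
Emeka free: 07:00-09:35, 12:45-15:20.
Freya free: 07:00-11:20, 11:35-15:35, 16:35-17:00 (invert busy blocks within the working day).
Chen free: 07:05-10:20, 12:00-12:20, 12:40-14:50, 15:00-15:35, 15:40-15:45.
Erik free: 07:15-11:15, 13:05-14:50.
Divya free: 07:15-10:50, 10:55-11:30, 13:20-14:50.
Oona ∩ Emeka: 07:00-09:35, 12:45-15:20.
Oona ∩ Emeka ∩ Freya: 07:00-09:35, 12:45-15:20.
Oona ∩ Emeka ∩ Freya ∩ Chen: 07:05-09:35, 12:45-14:50, 15:00-15:20.
Oona ∩ Emeka ∩ Freya ∩ Chen ∩ Erik: 07:15-09:35, 13:05-14:50.
Oona ∩ Emeka ∩ Freya ∩ Chen ∩ Erik ∩ Divya: 07:15-09:35, 13:20-14:50.
The first common window of at least 60 minutes is 07:15-09:35, so the earliest start is 07:15.

07:15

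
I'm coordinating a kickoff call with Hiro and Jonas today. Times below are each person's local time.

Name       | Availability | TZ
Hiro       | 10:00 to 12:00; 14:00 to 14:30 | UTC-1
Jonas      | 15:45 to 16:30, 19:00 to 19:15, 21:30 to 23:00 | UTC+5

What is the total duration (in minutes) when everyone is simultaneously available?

30

Hiro in UTC: 11:00-13:00, 15:00-15:30 (add 1h to convert from UTC-1).
Jonas in UTC: 10:45-11:30, 14:00-14:15, 16:30-18:00 (subtract 5h to convert from UTC+5).
Hiro ∩ Jonas: 11:00-11:30.
So the common availability across everyone is 11:00-11:30.
That's a single block of 30 minutes.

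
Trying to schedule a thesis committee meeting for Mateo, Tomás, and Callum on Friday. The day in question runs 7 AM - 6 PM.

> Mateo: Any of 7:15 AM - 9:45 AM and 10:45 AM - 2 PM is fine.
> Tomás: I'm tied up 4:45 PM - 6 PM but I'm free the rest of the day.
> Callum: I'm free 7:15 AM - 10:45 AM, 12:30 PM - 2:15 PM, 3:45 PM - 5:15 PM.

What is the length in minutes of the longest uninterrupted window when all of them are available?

150

Mateo free: 07:15-09:45, 10:45-14:00.
Tomás free: 07:00-16:45 (invert busy blocks within the working day).
Callum free: 07:15-10:45, 12:30-14:15, 15:45-17:15.
Mateo ∩ Tomás: 07:15-09:45, 10:45-14:00.
Mateo ∩ Tomás ∩ Callum: 07:15-09:45, 12:30-14:00.
The longest is 07:15-09:45 at 150 minutes.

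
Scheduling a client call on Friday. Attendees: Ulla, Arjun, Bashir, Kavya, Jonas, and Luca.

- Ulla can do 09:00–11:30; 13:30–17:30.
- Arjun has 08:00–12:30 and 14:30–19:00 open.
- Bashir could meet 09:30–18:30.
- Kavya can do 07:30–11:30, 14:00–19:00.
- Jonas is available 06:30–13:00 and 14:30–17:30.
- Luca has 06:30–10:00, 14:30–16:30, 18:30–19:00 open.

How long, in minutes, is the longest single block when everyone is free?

120

Ulla ∩ Arjun: 09:00-11:30, 14:30-17:30.
Ulla ∩ Arjun ∩ Bashir: 09:30-11:30, 14:30-17:30.
Ulla ∩ Arjun ∩ Bashir ∩ Kavya: 09:30-11:30, 14:30-17:30.
Ulla ∩ Arjun ∩ Bashir ∩ Kavya ∩ Jonas: 09:30-11:30, 14:30-17:30.
Ulla ∩ Arjun ∩ Bashir ∩ Kavya ∩ Jonas ∩ Luca: 09:30-10:00, 14:30-16:30.
The longest is 14:30-16:30 at 120 minutes.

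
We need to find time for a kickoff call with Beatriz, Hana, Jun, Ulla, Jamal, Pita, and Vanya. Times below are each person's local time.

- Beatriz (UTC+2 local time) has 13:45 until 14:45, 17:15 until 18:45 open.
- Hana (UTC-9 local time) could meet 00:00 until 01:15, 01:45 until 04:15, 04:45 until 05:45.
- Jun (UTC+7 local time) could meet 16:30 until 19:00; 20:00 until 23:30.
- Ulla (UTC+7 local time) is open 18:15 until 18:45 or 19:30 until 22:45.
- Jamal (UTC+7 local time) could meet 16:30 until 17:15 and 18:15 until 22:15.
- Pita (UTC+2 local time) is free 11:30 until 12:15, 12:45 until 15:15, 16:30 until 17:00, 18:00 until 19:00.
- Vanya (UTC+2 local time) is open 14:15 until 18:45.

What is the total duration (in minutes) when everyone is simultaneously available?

Beatriz in UTC: 11:45-12:45, 15:15-16:45 (subtract 2h to convert from UTC+2).
Hana in UTC: 09:00-10:15, 10:45-13:15, 13:45-14:45 (add 9h to convert from UTC-9).
Jun in UTC: 09:30-12:00, 13:00-16:30 (subtract 7h to convert from UTC+7).
Ulla in UTC: 11:15-11:45, 12:30-15:45 (subtract 7h to convert from UTC+7).
Jamal in UTC: 09:30-10:15, 11:15-15:15 (subtract 7h to convert from UTC+7).
Pita in UTC: 09:30-10:15, 10:45-13:15, 14:30-15:00, 16:00-17:00 (subtract 2h to convert from UTC+2).
Vanya in UTC: 12:15-16:45 (subtract 2h to convert from UTC+2).
Beatriz ∩ Hana: 11:45-12:45.
Beatriz ∩ Hana ∩ Jun: 11:45-12:00.
Beatriz ∩ Hana ∩ Jun ∩ Ulla: ∅.
Beatriz ∩ Hana ∩ Jun ∩ Ulla ∩ Jamal: ∅.
Beatriz ∩ Hana ∩ Jun ∩ Ulla ∩ Jamal ∩ Pita: ∅.
Beatriz ∩ Hana ∩ Jun ∩ Ulla ∩ Jamal ∩ Pita ∩ Vanya: ∅.
There is no time when everyone is free.
There is no common window, so the total is 0 minutes.

0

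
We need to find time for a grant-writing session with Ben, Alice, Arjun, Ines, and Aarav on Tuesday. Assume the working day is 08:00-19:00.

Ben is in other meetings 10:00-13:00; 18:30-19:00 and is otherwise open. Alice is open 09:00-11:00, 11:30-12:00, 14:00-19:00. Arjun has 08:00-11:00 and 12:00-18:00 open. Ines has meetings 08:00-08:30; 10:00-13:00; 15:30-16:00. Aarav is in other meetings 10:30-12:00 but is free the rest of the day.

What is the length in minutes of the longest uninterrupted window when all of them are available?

Ben free: 08:00-10:00, 13:00-18:30 (invert busy blocks within the working day).
Alice free: 09:00-11:00, 11:30-12:00, 14:00-19:00.
Arjun free: 08:00-11:00, 12:00-18:00.
Ines free: 08:30-10:00, 13:00-15:30, 16:00-19:00 (invert busy blocks within the working day).
Aarav free: 08:00-10:30, 12:00-19:00 (invert busy blocks within the working day).
Ben ∩ Alice: 09:00-10:00, 14:00-18:30.
Ben ∩ Alice ∩ Arjun: 09:00-10:00, 14:00-18:00.
Ben ∩ Alice ∩ Arjun ∩ Ines: 09:00-10:00, 14:00-15:30, 16:00-18:00.
Ben ∩ Alice ∩ Arjun ∩ Ines ∩ Aarav: 09:00-10:00, 14:00-15:30, 16:00-18:00.
The longest is 16:00-18:00 at 120 minutes.

120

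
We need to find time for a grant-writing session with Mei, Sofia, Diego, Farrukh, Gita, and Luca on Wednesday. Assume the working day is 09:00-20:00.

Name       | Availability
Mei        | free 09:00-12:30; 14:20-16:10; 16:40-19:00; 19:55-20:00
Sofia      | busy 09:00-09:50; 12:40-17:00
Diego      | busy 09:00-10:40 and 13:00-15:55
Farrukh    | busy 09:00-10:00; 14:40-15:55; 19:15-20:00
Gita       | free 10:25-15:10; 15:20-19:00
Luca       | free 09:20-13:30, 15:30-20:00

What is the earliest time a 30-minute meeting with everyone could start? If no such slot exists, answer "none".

Mei free: 09:00-12:30, 14:20-16:10, 16:40-19:00, 19:55-20:00.
Sofia free: 09:50-12:40, 17:00-20:00 (invert busy blocks within the working day).
Diego free: 10:40-13:00, 15:55-20:00 (invert busy blocks within the working day).
Farrukh free: 10:00-14:40, 15:55-19:15 (invert busy blocks within the working day).
Gita free: 10:25-15:10, 15:20-19:00.
Luca free: 09:20-13:30, 15:30-20:00.
Mei ∩ Sofia: 09:50-12:30, 17:00-19:00, 19:55-20:00.
Mei ∩ Sofia ∩ Diego: 10:40-12:30, 17:00-19:00, 19:55-20:00.
Mei ∩ Sofia ∩ Diego ∩ Farrukh: 10:40-12:30, 17:00-19:00.
Mei ∩ Sofia ∩ Diego ∩ Farrukh ∩ Gita: 10:40-12:30, 17:00-19:00.
Mei ∩ Sofia ∩ Diego ∩ Farrukh ∩ Gita ∩ Luca: 10:40-12:30, 17:00-19:00.
The first common window of at least 30 minutes is 10:40-12:30, so the earliest start is 10:40.

10:40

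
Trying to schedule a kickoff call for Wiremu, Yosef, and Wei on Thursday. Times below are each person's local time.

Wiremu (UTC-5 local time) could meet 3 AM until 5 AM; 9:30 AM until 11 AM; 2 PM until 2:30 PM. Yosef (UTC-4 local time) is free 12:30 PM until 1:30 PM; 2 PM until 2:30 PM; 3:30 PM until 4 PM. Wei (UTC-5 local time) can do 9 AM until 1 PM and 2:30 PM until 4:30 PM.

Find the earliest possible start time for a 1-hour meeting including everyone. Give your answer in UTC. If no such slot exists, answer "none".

none

Wiremu in UTC: 08:00-10:00, 14:30-16:00, 19:00-19:30 (add 5h to convert from UTC-5).
Yosef in UTC: 16:30-17:30, 18:00-18:30, 19:30-20:00 (add 4h to convert from UTC-4).
Wei in UTC: 14:00-18:00, 19:30-21:30 (add 5h to convert from UTC-5).
Wiremu ∩ Yosef: ∅.
Wiremu ∩ Yosef ∩ Wei: ∅.
There is no time when everyone is free.
No common window is at least 60 minutes long.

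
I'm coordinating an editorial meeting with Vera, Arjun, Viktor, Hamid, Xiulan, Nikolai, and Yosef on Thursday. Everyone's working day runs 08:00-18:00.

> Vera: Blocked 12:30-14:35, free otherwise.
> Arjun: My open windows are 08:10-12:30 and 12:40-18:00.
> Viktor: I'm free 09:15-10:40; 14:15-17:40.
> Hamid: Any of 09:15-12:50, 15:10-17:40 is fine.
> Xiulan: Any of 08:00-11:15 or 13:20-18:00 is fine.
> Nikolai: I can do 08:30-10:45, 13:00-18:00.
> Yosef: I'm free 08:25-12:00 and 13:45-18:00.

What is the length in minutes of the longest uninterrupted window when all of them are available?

Vera free: 08:00-12:30, 14:35-18:00 (invert busy blocks within the working day).
Arjun free: 08:10-12:30, 12:40-18:00.
Viktor free: 09:15-10:40, 14:15-17:40.
Hamid free: 09:15-12:50, 15:10-17:40.
Xiulan free: 08:00-11:15, 13:20-18:00.
Nikolai free: 08:30-10:45, 13:00-18:00.
Yosef free: 08:25-12:00, 13:45-18:00.
Vera ∩ Arjun: 08:10-12:30, 14:35-18:00.
Vera ∩ Arjun ∩ Viktor: 09:15-10:40, 14:35-17:40.
Vera ∩ Arjun ∩ Viktor ∩ Hamid: 09:15-10:40, 15:10-17:40.
Vera ∩ Arjun ∩ Viktor ∩ Hamid ∩ Xiulan: 09:15-10:40, 15:10-17:40.
Vera ∩ Arjun ∩ Viktor ∩ Hamid ∩ Xiulan ∩ Nikolai: 09:15-10:40, 15:10-17:40.
Vera ∩ Arjun ∩ Viktor ∩ Hamid ∩ Xiulan ∩ Nikolai ∩ Yosef: 09:15-10:40, 15:10-17:40.
So the common availability across everyone is 09:15-10:40, 15:10-17:40.
The longest is 15:10-17:40 at 150 minutes.

150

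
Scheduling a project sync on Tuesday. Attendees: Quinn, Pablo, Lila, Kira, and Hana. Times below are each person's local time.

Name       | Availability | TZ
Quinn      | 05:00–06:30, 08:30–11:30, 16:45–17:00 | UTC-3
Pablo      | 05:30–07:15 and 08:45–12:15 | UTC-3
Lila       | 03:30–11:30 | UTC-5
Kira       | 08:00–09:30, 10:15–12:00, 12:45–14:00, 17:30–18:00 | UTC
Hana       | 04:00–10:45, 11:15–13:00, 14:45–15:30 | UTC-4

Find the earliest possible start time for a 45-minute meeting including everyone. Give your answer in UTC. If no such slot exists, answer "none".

Quinn in UTC: 08:00-09:30, 11:30-14:30, 19:45-20:00 (add 3h to convert from UTC-3).
Pablo in UTC: 08:30-10:15, 11:45-15:15 (add 3h to convert from UTC-3).
Lila in UTC: 08:30-16:30 (add 5h to convert from UTC-5).
Kira in UTC: 08:00-09:30, 10:15-12:00, 12:45-14:00, 17:30-18:00.
Hana in UTC: 08:00-14:45, 15:15-17:00, 18:45-19:30 (add 4h to convert from UTC-4).
Quinn ∩ Pablo: 08:30-09:30, 11:45-14:30.
Quinn ∩ Pablo ∩ Lila: 08:30-09:30, 11:45-14:30.
Quinn ∩ Pablo ∩ Lila ∩ Kira: 08:30-09:30, 11:45-12:00, 12:45-14:00.
Quinn ∩ Pablo ∩ Lila ∩ Kira ∩ Hana: 08:30-09:30, 11:45-12:00, 12:45-14:00.
So the common availability across everyone is 08:30-09:30, 11:45-12:00, 12:45-14:00.
The first common window of at least 45 minutes is 08:30-09:30, so the earliest start is 08:30.

08:30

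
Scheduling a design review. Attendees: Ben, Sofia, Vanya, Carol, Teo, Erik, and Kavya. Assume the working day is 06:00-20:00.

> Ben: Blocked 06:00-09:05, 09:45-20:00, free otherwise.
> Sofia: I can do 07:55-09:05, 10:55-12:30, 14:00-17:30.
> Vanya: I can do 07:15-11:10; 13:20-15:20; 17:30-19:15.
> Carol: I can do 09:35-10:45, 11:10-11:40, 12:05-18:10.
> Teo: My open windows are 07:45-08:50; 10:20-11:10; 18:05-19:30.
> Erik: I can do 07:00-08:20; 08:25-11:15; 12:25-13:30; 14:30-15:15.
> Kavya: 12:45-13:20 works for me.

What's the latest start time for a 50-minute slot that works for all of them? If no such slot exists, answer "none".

none

Ben free: 09:05-09:45 (invert busy blocks within the working day).
Sofia free: 07:55-09:05, 10:55-12:30, 14:00-17:30.
Vanya free: 07:15-11:10, 13:20-15:20, 17:30-19:15.
Carol free: 09:35-10:45, 11:10-11:40, 12:05-18:10.
Teo free: 07:45-08:50, 10:20-11:10, 18:05-19:30.
Erik free: 07:00-08:20, 08:25-11:15, 12:25-13:30, 14:30-15:15.
Kavya free: 12:45-13:20.
Ben ∩ Sofia: ∅.
Ben ∩ Sofia ∩ Vanya: ∅.
Ben ∩ Sofia ∩ Vanya ∩ Carol: ∅.
Ben ∩ Sofia ∩ Vanya ∩ Carol ∩ Teo: ∅.
Ben ∩ Sofia ∩ Vanya ∩ Carol ∩ Teo ∩ Erik: ∅.
Ben ∩ Sofia ∩ Vanya ∩ Carol ∩ Teo ∩ Erik ∩ Kavya: ∅.
There is no time when everyone is free.
No common window is at least 50 minutes long.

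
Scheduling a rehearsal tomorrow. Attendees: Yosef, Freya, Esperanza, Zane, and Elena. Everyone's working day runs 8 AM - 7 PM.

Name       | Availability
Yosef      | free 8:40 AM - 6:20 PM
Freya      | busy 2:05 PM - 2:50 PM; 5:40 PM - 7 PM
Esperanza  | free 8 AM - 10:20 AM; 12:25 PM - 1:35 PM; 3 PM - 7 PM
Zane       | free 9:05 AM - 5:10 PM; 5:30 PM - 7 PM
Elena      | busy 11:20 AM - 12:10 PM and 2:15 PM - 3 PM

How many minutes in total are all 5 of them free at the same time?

Yosef free: 08:40-18:20.
Freya free: 08:00-14:05, 14:50-17:40 (invert busy blocks within the working day).
Esperanza free: 08:00-10:20, 12:25-13:35, 15:00-19:00.
Zane free: 09:05-17:10, 17:30-19:00.
Elena free: 08:00-11:20, 12:10-14:15, 15:00-19:00 (invert busy blocks within the working day).
Yosef ∩ Freya: 08:40-14:05, 14:50-17:40.
Yosef ∩ Freya ∩ Esperanza: 08:40-10:20, 12:25-13:35, 15:00-17:40.
Yosef ∩ Freya ∩ Esperanza ∩ Zane: 09:05-10:20, 12:25-13:35, 15:00-17:10, 17:30-17:40.
Yosef ∩ Freya ∩ Esperanza ∩ Zane ∩ Elena: 09:05-10:20, 12:25-13:35, 15:00-17:10, 17:30-17:40.
So the common availability across everyone is 09:05-10:20, 12:25-13:35, 15:00-17:10, 17:30-17:40.
Summing the common windows: 75 + 70 + 130 + 10 = 285 minutes.

285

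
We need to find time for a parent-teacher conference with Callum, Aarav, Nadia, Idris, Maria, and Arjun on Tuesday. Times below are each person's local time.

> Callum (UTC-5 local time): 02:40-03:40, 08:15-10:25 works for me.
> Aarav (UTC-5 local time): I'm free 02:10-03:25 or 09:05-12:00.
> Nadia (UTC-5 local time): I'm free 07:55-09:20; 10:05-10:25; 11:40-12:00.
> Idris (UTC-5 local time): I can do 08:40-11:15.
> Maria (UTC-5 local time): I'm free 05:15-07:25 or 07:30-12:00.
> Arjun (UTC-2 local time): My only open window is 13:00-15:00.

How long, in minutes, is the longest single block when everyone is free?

Callum in UTC: 07:40-08:40, 13:15-15:25 (add 5h to convert from UTC-5).
Aarav in UTC: 07:10-08:25, 14:05-17:00 (add 5h to convert from UTC-5).
Nadia in UTC: 12:55-14:20, 15:05-15:25, 16:40-17:00 (add 5h to convert from UTC-5).
Idris in UTC: 13:40-16:15 (add 5h to convert from UTC-5).
Maria in UTC: 10:15-12:25, 12:30-17:00 (add 5h to convert from UTC-5).
Arjun in UTC: 15:00-17:00 (add 2h to convert from UTC-2).
Callum ∩ Aarav: 07:40-08:25, 14:05-15:25.
Callum ∩ Aarav ∩ Nadia: 14:05-14:20, 15:05-15:25.
Callum ∩ Aarav ∩ Nadia ∩ Idris: 14:05-14:20, 15:05-15:25.
Callum ∩ Aarav ∩ Nadia ∩ Idris ∩ Maria: 14:05-14:20, 15:05-15:25.
Callum ∩ Aarav ∩ Nadia ∩ Idris ∩ Maria ∩ Arjun: 15:05-15:25.
Those are the intersection windows.
The longest is 15:05-15:25 at 20 minutes.

20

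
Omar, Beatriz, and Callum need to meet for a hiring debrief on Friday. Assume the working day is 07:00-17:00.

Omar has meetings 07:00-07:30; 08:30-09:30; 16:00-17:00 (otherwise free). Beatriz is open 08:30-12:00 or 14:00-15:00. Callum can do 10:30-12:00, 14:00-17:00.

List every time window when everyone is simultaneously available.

10:30-12:00, 14:00-15:00

Omar free: 07:30-08:30, 09:30-16:00 (invert busy blocks within the working day).
Beatriz free: 08:30-12:00, 14:00-15:00.
Callum free: 10:30-12:00, 14:00-17:00.
Omar ∩ Beatriz: 09:30-12:00, 14:00-15:00.
Omar ∩ Beatriz ∩ Callum: 10:30-12:00, 14:00-15:00.
So the common availability across everyone is 10:30-12:00, 14:00-15:00.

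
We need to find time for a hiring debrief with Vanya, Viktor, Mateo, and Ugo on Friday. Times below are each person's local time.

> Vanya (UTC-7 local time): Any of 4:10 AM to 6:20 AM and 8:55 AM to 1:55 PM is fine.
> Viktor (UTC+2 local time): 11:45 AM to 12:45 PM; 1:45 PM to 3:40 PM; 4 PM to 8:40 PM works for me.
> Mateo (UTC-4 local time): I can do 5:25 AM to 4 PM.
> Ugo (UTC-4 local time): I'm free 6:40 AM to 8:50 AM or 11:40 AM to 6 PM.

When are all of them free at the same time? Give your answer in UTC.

Vanya in UTC: 11:10-13:20, 15:55-20:55 (add 7h to convert from UTC-7).
Viktor in UTC: 09:45-10:45, 11:45-13:40, 14:00-18:40 (subtract 2h to convert from UTC+2).
Mateo in UTC: 09:25-20:00 (add 4h to convert from UTC-4).
Ugo in UTC: 10:40-12:50, 15:40-22:00 (add 4h to convert from UTC-4).
Vanya ∩ Viktor: 11:45-13:20, 15:55-18:40.
Vanya ∩ Viktor ∩ Mateo: 11:45-13:20, 15:55-18:40.
Vanya ∩ Viktor ∩ Mateo ∩ Ugo: 11:45-12:50, 15:55-18:40.

11:45-12:50, 15:55-18:40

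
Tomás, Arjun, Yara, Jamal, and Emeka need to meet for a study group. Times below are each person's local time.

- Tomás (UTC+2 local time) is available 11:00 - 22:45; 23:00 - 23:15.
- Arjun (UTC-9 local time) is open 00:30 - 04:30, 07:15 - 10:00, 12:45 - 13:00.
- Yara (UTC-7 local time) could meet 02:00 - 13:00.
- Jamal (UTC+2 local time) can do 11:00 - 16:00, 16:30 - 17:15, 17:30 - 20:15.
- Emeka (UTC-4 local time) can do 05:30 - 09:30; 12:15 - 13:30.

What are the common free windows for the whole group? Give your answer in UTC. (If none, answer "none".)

09:30-13:30, 16:15-17:30

Tomás in UTC: 09:00-20:45, 21:00-21:15 (subtract 2h to convert from UTC+2).
Arjun in UTC: 09:30-13:30, 16:15-19:00, 21:45-22:00 (add 9h to convert from UTC-9).
Yara in UTC: 09:00-20:00 (add 7h to convert from UTC-7).
Jamal in UTC: 09:00-14:00, 14:30-15:15, 15:30-18:15 (subtract 2h to convert from UTC+2).
Emeka in UTC: 09:30-13:30, 16:15-17:30 (add 4h to convert from UTC-4).
Tomás ∩ Arjun: 09:30-13:30, 16:15-19:00.
Tomás ∩ Arjun ∩ Yara: 09:30-13:30, 16:15-19:00.
Tomás ∩ Arjun ∩ Yara ∩ Jamal: 09:30-13:30, 16:15-18:15.
Tomás ∩ Arjun ∩ Yara ∩ Jamal ∩ Emeka: 09:30-13:30, 16:15-17:30.
So the common availability across everyone is 09:30-13:30, 16:15-17:30.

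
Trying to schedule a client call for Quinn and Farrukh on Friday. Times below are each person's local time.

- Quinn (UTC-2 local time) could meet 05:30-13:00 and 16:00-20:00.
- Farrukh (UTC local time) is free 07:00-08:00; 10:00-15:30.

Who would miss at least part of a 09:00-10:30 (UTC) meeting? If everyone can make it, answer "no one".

Farrukh

Quinn in UTC: 07:30-15:00, 18:00-22:00 (add 2h to convert from UTC-2).
Farrukh in UTC: 07:00-08:00, 10:00-15:30.
Quinn: free for 09:00-10:30. Farrukh: not fully free for 09:00-10:30.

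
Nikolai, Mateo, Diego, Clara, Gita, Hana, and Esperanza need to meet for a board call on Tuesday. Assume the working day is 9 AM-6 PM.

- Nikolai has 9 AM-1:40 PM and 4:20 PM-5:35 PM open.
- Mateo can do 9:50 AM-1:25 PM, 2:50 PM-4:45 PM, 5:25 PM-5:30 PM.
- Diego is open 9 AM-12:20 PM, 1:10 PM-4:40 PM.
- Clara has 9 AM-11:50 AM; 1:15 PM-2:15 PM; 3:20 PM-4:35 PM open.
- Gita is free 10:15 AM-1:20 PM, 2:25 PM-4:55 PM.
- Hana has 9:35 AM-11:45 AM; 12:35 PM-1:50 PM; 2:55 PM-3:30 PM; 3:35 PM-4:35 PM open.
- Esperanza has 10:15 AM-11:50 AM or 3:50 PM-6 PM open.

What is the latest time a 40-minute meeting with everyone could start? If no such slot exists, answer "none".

Nikolai ∩ Mateo: 09:50-13:25, 16:20-16:45, 17:25-17:30.
Nikolai ∩ Mateo ∩ Diego: 09:50-12:20, 13:10-13:25, 16:20-16:40.
Nikolai ∩ Mateo ∩ Diego ∩ Clara: 09:50-11:50, 13:15-13:25, 16:20-16:35.
Nikolai ∩ Mateo ∩ Diego ∩ Clara ∩ Gita: 10:15-11:50, 13:15-13:20, 16:20-16:35.
Nikolai ∩ Mateo ∩ Diego ∩ Clara ∩ Gita ∩ Hana: 10:15-11:45, 13:15-13:20, 16:20-16:35.
Nikolai ∩ Mateo ∩ Diego ∩ Clara ∩ Gita ∩ Hana ∩ Esperanza: 10:15-11:45, 16:20-16:35.
The last common window of at least 40 minutes is 10:15-11:45; a 40-minute meeting can start as late as 11:05 and still end by 11:45.

11:05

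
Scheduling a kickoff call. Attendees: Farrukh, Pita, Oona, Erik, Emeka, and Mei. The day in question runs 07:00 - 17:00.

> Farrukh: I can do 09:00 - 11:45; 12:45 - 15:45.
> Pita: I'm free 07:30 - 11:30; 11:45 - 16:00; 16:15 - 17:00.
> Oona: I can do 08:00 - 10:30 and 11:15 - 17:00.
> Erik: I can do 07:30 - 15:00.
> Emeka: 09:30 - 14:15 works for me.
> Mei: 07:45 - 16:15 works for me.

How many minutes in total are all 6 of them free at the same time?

Farrukh ∩ Pita: 09:00-11:30, 12:45-15:45.
Farrukh ∩ Pita ∩ Oona: 09:00-10:30, 11:15-11:30, 12:45-15:45.
Farrukh ∩ Pita ∩ Oona ∩ Erik: 09:00-10:30, 11:15-11:30, 12:45-15:00.
Farrukh ∩ Pita ∩ Oona ∩ Erik ∩ Emeka: 09:30-10:30, 11:15-11:30, 12:45-14:15.
Farrukh ∩ Pita ∩ Oona ∩ Erik ∩ Emeka ∩ Mei: 09:30-10:30, 11:15-11:30, 12:45-14:15.
Those are the intersection windows.
Summing the common windows: 60 + 15 + 90 = 165 minutes.

165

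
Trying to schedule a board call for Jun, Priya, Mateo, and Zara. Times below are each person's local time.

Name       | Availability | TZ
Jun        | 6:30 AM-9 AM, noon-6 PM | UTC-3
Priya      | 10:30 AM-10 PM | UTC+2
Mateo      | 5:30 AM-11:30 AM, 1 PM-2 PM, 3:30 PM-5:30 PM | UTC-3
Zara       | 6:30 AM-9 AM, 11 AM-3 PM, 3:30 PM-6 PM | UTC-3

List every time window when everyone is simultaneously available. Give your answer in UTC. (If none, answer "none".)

09:30-12:00, 16:00-17:00, 18:30-20:00

Jun in UTC: 09:30-12:00, 15:00-21:00 (add 3h to convert from UTC-3).
Priya in UTC: 08:30-20:00 (subtract 2h to convert from UTC+2).
Mateo in UTC: 08:30-14:30, 16:00-17:00, 18:30-20:30 (add 3h to convert from UTC-3).
Zara in UTC: 09:30-12:00, 14:00-18:00, 18:30-21:00 (add 3h to convert from UTC-3).
Jun ∩ Priya: 09:30-12:00, 15:00-20:00.
Jun ∩ Priya ∩ Mateo: 09:30-12:00, 16:00-17:00, 18:30-20:00.
Jun ∩ Priya ∩ Mateo ∩ Zara: 09:30-12:00, 16:00-17:00, 18:30-20:00.
Those are the intersection windows.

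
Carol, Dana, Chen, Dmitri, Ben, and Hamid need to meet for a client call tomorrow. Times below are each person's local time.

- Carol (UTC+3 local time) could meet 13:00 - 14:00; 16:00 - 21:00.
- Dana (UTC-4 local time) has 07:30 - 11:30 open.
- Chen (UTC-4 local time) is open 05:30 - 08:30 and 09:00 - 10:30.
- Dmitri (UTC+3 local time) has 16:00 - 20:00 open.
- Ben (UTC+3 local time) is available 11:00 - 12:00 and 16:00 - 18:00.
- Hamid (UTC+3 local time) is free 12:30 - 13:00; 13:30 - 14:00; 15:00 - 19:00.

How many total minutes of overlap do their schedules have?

Carol in UTC: 10:00-11:00, 13:00-18:00 (subtract 3h to convert from UTC+3).
Dana in UTC: 11:30-15:30 (add 4h to convert from UTC-4).
Chen in UTC: 09:30-12:30, 13:00-14:30 (add 4h to convert from UTC-4).
Dmitri in UTC: 13:00-17:00 (subtract 3h to convert from UTC+3).
Ben in UTC: 08:00-09:00, 13:00-15:00 (subtract 3h to convert from UTC+3).
Hamid in UTC: 09:30-10:00, 10:30-11:00, 12:00-16:00 (subtract 3h to convert from UTC+3).
Carol ∩ Dana: 13:00-15:30.
Carol ∩ Dana ∩ Chen: 13:00-14:30.
Carol ∩ Dana ∩ Chen ∩ Dmitri: 13:00-14:30.
Carol ∩ Dana ∩ Chen ∩ Dmitri ∩ Ben: 13:00-14:30.
Carol ∩ Dana ∩ Chen ∩ Dmitri ∩ Ben ∩ Hamid: 13:00-14:30.
That's a single block of 90 minutes.

90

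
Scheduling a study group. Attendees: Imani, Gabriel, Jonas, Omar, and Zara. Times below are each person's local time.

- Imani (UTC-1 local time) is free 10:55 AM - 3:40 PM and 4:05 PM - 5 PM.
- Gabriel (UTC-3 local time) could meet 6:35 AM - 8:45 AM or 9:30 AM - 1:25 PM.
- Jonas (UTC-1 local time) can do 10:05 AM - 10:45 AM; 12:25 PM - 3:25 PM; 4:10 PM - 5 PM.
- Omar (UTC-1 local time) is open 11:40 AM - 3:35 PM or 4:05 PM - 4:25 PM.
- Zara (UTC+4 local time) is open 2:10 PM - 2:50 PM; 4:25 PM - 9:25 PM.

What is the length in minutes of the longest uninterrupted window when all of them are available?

180

Imani in UTC: 11:55-16:40, 17:05-18:00 (add 1h to convert from UTC-1).
Gabriel in UTC: 09:35-11:45, 12:30-16:25 (add 3h to convert from UTC-3).
Jonas in UTC: 11:05-11:45, 13:25-16:25, 17:10-18:00 (add 1h to convert from UTC-1).
Omar in UTC: 12:40-16:35, 17:05-17:25 (add 1h to convert from UTC-1).
Zara in UTC: 10:10-10:50, 12:25-17:25 (subtract 4h to convert from UTC+4).
Imani ∩ Gabriel: 12:30-16:25.
Imani ∩ Gabriel ∩ Jonas: 13:25-16:25.
Imani ∩ Gabriel ∩ Jonas ∩ Omar: 13:25-16:25.
Imani ∩ Gabriel ∩ Jonas ∩ Omar ∩ Zara: 13:25-16:25.
So the common availability across everyone is 13:25-16:25.
The longest is 13:25-16:25 at 180 minutes.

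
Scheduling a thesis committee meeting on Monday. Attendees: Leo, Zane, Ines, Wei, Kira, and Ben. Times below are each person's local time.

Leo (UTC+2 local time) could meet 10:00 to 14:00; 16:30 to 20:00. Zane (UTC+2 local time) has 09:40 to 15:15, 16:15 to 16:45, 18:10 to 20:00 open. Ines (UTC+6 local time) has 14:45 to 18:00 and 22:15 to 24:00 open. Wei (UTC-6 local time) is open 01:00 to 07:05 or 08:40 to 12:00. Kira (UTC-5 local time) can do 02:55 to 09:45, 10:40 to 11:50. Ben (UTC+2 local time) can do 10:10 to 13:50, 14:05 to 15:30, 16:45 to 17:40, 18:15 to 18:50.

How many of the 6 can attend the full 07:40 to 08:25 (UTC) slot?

Leo in UTC: 08:00-12:00, 14:30-18:00 (subtract 2h to convert from UTC+2).
Zane in UTC: 07:40-13:15, 14:15-14:45, 16:10-18:00 (subtract 2h to convert from UTC+2).
Ines in UTC: 08:45-12:00, 16:15-18:00 (subtract 6h to convert from UTC+6).
Wei in UTC: 07:00-13:05, 14:40-18:00 (add 6h to convert from UTC-6).
Kira in UTC: 07:55-14:45, 15:40-16:50 (add 5h to convert from UTC-5).
Ben in UTC: 08:10-11:50, 12:05-13:30, 14:45-15:40, 16:15-16:50 (subtract 2h to convert from UTC+2).
Zane and Wei can make the full 07:40-08:25 slot — that's 2.

2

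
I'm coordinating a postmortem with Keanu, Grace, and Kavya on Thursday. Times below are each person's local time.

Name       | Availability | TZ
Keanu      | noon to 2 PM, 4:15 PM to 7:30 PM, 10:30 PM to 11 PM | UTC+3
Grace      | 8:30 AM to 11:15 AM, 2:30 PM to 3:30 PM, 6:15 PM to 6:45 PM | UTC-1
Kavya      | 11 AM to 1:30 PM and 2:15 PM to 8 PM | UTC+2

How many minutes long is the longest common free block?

90

Keanu in UTC: 09:00-11:00, 13:15-16:30, 19:30-20:00 (subtract 3h to convert from UTC+3).
Grace in UTC: 09:30-12:15, 15:30-16:30, 19:15-19:45 (add 1h to convert from UTC-1).
Kavya in UTC: 09:00-11:30, 12:15-18:00 (subtract 2h to convert from UTC+2).
Keanu ∩ Grace: 09:30-11:00, 15:30-16:30, 19:30-19:45.
Keanu ∩ Grace ∩ Kavya: 09:30-11:00, 15:30-16:30.
The longest is 09:30-11:00 at 90 minutes.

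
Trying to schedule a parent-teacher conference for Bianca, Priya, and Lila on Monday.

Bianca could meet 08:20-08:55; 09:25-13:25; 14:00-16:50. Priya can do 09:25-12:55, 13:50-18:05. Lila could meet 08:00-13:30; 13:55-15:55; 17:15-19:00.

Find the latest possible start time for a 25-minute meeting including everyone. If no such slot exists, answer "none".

15:30

Bianca ∩ Priya: 09:25-12:55, 14:00-16:50.
Bianca ∩ Priya ∩ Lila: 09:25-12:55, 14:00-15:55.
Those are the intersection windows.
The last common window of at least 25 minutes is 14:00-15:55; a 25-minute meeting can start as late as 15:30 and still end by 15:55.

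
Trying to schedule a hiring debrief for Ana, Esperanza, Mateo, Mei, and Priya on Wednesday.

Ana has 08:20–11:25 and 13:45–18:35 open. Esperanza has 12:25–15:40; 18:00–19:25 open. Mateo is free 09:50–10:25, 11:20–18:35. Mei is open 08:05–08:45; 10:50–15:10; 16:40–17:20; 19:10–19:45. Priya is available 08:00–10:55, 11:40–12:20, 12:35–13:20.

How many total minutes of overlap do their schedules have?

Ana ∩ Esperanza: 13:45-15:40, 18:00-18:35.
Ana ∩ Esperanza ∩ Mateo: 13:45-15:40, 18:00-18:35.
Ana ∩ Esperanza ∩ Mateo ∩ Mei: 13:45-15:10.
Ana ∩ Esperanza ∩ Mateo ∩ Mei ∩ Priya: ∅.
There is no time when everyone is free.
There is no common window, so the total is 0 minutes.

0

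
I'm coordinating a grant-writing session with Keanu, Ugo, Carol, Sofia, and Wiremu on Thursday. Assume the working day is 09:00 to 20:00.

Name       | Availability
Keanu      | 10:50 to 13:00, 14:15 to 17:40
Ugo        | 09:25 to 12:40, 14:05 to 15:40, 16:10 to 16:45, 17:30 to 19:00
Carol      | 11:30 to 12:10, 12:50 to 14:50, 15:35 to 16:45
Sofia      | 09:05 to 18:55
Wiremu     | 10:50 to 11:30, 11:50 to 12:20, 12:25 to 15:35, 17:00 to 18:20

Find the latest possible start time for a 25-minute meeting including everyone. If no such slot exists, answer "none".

Keanu ∩ Ugo: 10:50-12:40, 14:15-15:40, 16:10-16:45, 17:30-17:40.
Keanu ∩ Ugo ∩ Carol: 11:30-12:10, 14:15-14:50, 15:35-15:40, 16:10-16:45.
Keanu ∩ Ugo ∩ Carol ∩ Sofia: 11:30-12:10, 14:15-14:50, 15:35-15:40, 16:10-16:45.
Keanu ∩ Ugo ∩ Carol ∩ Sofia ∩ Wiremu: 11:50-12:10, 14:15-14:50.
So the common availability across everyone is 11:50-12:10, 14:15-14:50.
The last common window of at least 25 minutes is 14:15-14:50; a 25-minute meeting can start as late as 14:25 and still end by 14:50.

14:25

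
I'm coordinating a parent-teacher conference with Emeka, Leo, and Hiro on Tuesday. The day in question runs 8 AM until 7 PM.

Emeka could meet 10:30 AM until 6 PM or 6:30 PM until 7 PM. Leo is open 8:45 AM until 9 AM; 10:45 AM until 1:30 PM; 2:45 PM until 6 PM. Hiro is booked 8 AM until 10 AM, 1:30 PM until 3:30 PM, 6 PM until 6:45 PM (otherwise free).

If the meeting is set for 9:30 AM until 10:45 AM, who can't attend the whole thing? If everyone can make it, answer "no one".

Emeka, Hiro, Leo

Emeka free: 10:30-18:00, 18:30-19:00.
Leo free: 08:45-09:00, 10:45-13:30, 14:45-18:00.
Hiro free: 10:00-13:30, 15:30-18:00, 18:45-19:00 (invert busy blocks within the working day).
Emeka: not fully free for 09:30-10:45. Leo: not fully free for 09:30-10:45. Hiro: not fully free for 09:30-10:45.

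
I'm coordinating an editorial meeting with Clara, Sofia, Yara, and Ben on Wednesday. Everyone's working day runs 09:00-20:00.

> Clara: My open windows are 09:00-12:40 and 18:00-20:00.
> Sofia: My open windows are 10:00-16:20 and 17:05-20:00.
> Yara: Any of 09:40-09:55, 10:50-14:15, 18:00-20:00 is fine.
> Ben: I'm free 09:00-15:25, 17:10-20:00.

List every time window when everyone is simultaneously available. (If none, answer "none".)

Clara ∩ Sofia: 10:00-12:40, 18:00-20:00.
Clara ∩ Sofia ∩ Yara: 10:50-12:40, 18:00-20:00.
Clara ∩ Sofia ∩ Yara ∩ Ben: 10:50-12:40, 18:00-20:00.

10:50-12:40, 18:00-20:00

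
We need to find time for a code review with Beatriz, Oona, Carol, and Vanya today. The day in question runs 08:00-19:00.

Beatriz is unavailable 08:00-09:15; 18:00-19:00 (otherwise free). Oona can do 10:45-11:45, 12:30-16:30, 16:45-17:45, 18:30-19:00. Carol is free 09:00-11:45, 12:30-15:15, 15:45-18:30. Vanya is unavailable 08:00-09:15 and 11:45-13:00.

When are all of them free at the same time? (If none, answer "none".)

10:45-11:45, 13:00-15:15, 15:45-16:30, 16:45-17:45

Beatriz free: 09:15-18:00 (invert busy blocks within the working day).
Oona free: 10:45-11:45, 12:30-16:30, 16:45-17:45, 18:30-19:00.
Carol free: 09:00-11:45, 12:30-15:15, 15:45-18:30.
Vanya free: 09:15-11:45, 13:00-19:00 (invert busy blocks within the working day).
Beatriz ∩ Oona: 10:45-11:45, 12:30-16:30, 16:45-17:45.
Beatriz ∩ Oona ∩ Carol: 10:45-11:45, 12:30-15:15, 15:45-16:30, 16:45-17:45.
Beatriz ∩ Oona ∩ Carol ∩ Vanya: 10:45-11:45, 13:00-15:15, 15:45-16:30, 16:45-17:45.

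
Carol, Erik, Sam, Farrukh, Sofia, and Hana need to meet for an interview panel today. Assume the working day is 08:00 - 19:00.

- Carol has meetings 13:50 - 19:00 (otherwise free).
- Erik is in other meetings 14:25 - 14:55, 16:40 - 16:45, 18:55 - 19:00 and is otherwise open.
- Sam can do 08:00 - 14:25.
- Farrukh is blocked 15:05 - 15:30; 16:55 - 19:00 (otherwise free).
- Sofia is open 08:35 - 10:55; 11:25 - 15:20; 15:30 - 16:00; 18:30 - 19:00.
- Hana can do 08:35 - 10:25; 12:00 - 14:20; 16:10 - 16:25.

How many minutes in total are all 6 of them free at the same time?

220

Carol free: 08:00-13:50 (invert busy blocks within the working day).
Erik free: 08:00-14:25, 14:55-16:40, 16:45-18:55 (invert busy blocks within the working day).
Sam free: 08:00-14:25.
Farrukh free: 08:00-15:05, 15:30-16:55 (invert busy blocks within the working day).
Sofia free: 08:35-10:55, 11:25-15:20, 15:30-16:00, 18:30-19:00.
Hana free: 08:35-10:25, 12:00-14:20, 16:10-16:25.
Carol ∩ Erik: 08:00-13:50.
Carol ∩ Erik ∩ Sam: 08:00-13:50.
Carol ∩ Erik ∩ Sam ∩ Farrukh: 08:00-13:50.
Carol ∩ Erik ∩ Sam ∩ Farrukh ∩ Sofia: 08:35-10:55, 11:25-13:50.
Carol ∩ Erik ∩ Sam ∩ Farrukh ∩ Sofia ∩ Hana: 08:35-10:25, 12:00-13:50.
Summing the common windows: 110 + 110 = 220 minutes.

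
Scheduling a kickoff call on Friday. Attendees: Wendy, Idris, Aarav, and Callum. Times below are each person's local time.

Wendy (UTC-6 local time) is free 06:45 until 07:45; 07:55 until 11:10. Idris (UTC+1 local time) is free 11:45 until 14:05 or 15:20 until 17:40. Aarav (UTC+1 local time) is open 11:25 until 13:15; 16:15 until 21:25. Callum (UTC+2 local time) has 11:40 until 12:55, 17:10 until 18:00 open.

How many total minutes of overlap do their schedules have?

45

Wendy in UTC: 12:45-13:45, 13:55-17:10 (add 6h to convert from UTC-6).
Idris in UTC: 10:45-13:05, 14:20-16:40 (subtract 1h to convert from UTC+1).
Aarav in UTC: 10:25-12:15, 15:15-20:25 (subtract 1h to convert from UTC+1).
Callum in UTC: 09:40-10:55, 15:10-16:00 (subtract 2h to convert from UTC+2).
Wendy ∩ Idris: 12:45-13:05, 14:20-16:40.
Wendy ∩ Idris ∩ Aarav: 15:15-16:40.
Wendy ∩ Idris ∩ Aarav ∩ Callum: 15:15-16:00.
Those are the intersection windows.
That's a single block of 45 minutes.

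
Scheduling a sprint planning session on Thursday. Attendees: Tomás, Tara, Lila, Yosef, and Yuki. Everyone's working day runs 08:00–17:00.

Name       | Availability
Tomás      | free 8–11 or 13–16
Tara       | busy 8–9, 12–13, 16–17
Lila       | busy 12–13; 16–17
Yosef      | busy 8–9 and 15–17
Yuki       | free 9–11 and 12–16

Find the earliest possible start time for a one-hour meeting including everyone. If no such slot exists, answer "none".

09:00

Tomás free: 08:00-11:00, 13:00-16:00.
Tara free: 09:00-12:00, 13:00-16:00 (invert busy blocks within the working day).
Lila free: 08:00-12:00, 13:00-16:00 (invert busy blocks within the working day).
Yosef free: 09:00-15:00 (invert busy blocks within the working day).
Yuki free: 09:00-11:00, 12:00-16:00.
Tomás ∩ Tara: 09:00-11:00, 13:00-16:00.
Tomás ∩ Tara ∩ Lila: 09:00-11:00, 13:00-16:00.
Tomás ∩ Tara ∩ Lila ∩ Yosef: 09:00-11:00, 13:00-15:00.
Tomás ∩ Tara ∩ Lila ∩ Yosef ∩ Yuki: 09:00-11:00, 13:00-15:00.
The first common window of at least 60 minutes is 09:00-11:00, so the earliest start is 09:00.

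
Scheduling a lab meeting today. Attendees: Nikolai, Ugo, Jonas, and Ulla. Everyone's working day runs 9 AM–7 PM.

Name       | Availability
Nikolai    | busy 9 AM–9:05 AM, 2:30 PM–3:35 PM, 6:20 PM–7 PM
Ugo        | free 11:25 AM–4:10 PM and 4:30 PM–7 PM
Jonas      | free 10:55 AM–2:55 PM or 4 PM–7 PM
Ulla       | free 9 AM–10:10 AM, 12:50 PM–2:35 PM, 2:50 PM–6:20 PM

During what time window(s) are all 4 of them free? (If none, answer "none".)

12:50-14:30, 16:00-16:10, 16:30-18:20

Nikolai free: 09:05-14:30, 15:35-18:20 (invert busy blocks within the working day).
Ugo free: 11:25-16:10, 16:30-19:00.
Jonas free: 10:55-14:55, 16:00-19:00.
Ulla free: 09:00-10:10, 12:50-14:35, 14:50-18:20.
Nikolai ∩ Ugo: 11:25-14:30, 15:35-16:10, 16:30-18:20.
Nikolai ∩ Ugo ∩ Jonas: 11:25-14:30, 16:00-16:10, 16:30-18:20.
Nikolai ∩ Ugo ∩ Jonas ∩ Ulla: 12:50-14:30, 16:00-16:10, 16:30-18:20.
So the common availability across everyone is 12:50-14:30, 16:00-16:10, 16:30-18:20.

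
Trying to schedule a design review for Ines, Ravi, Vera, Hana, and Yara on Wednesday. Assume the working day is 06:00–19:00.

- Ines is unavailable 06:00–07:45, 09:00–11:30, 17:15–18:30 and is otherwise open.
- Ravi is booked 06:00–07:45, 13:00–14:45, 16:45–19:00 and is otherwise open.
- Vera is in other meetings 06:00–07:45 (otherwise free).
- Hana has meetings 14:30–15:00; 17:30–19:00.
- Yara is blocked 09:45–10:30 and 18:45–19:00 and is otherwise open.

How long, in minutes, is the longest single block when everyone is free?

105

Ines free: 07:45-09:00, 11:30-17:15, 18:30-19:00 (invert busy blocks within the working day).
Ravi free: 07:45-13:00, 14:45-16:45 (invert busy blocks within the working day).
Vera free: 07:45-19:00 (invert busy blocks within the working day).
Hana free: 06:00-14:30, 15:00-17:30 (invert busy blocks within the working day).
Yara free: 06:00-09:45, 10:30-18:45 (invert busy blocks within the working day).
Ines ∩ Ravi: 07:45-09:00, 11:30-13:00, 14:45-16:45.
Ines ∩ Ravi ∩ Vera: 07:45-09:00, 11:30-13:00, 14:45-16:45.
Ines ∩ Ravi ∩ Vera ∩ Hana: 07:45-09:00, 11:30-13:00, 15:00-16:45.
Ines ∩ Ravi ∩ Vera ∩ Hana ∩ Yara: 07:45-09:00, 11:30-13:00, 15:00-16:45.
The longest is 15:00-16:45 at 105 minutes.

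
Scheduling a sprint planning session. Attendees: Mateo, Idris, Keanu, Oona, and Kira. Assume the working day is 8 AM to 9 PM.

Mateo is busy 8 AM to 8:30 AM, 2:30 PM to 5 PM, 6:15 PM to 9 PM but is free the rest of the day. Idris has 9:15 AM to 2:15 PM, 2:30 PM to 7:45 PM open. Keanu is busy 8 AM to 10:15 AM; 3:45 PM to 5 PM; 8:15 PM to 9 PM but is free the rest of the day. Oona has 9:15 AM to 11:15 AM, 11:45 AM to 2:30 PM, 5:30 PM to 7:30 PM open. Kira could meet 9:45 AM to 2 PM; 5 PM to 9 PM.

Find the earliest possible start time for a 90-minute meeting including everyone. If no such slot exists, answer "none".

11:45

Mateo free: 08:30-14:30, 17:00-18:15 (invert busy blocks within the working day).
Idris free: 09:15-14:15, 14:30-19:45.
Keanu free: 10:15-15:45, 17:00-20:15 (invert busy blocks within the working day).
Oona free: 09:15-11:15, 11:45-14:30, 17:30-19:30.
Kira free: 09:45-14:00, 17:00-21:00.
Mateo ∩ Idris: 09:15-14:15, 17:00-18:15.
Mateo ∩ Idris ∩ Keanu: 10:15-14:15, 17:00-18:15.
Mateo ∩ Idris ∩ Keanu ∩ Oona: 10:15-11:15, 11:45-14:15, 17:30-18:15.
Mateo ∩ Idris ∩ Keanu ∩ Oona ∩ Kira: 10:15-11:15, 11:45-14:00, 17:30-18:15.
The first common window of at least 90 minutes is 11:45-14:00, so the earliest start is 11:45.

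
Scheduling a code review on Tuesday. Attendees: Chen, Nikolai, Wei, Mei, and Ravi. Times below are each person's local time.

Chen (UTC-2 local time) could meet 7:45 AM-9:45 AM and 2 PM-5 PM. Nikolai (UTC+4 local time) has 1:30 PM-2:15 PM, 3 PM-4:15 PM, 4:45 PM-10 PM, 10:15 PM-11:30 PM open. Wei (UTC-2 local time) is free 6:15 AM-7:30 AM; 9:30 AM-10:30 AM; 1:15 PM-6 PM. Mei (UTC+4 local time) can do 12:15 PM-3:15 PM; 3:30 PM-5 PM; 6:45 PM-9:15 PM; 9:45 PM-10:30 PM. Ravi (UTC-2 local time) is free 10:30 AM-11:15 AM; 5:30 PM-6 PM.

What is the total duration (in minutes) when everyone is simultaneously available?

Chen in UTC: 09:45-11:45, 16:00-19:00 (add 2h to convert from UTC-2).
Nikolai in UTC: 09:30-10:15, 11:00-12:15, 12:45-18:00, 18:15-19:30 (subtract 4h to convert from UTC+4).
Wei in UTC: 08:15-09:30, 11:30-12:30, 15:15-20:00 (add 2h to convert from UTC-2).
Mei in UTC: 08:15-11:15, 11:30-13:00, 14:45-17:15, 17:45-18:30 (subtract 4h to convert from UTC+4).
Ravi in UTC: 12:30-13:15, 19:30-20:00 (add 2h to convert from UTC-2).
Chen ∩ Nikolai: 09:45-10:15, 11:00-11:45, 16:00-18:00, 18:15-19:00.
Chen ∩ Nikolai ∩ Wei: 11:30-11:45, 16:00-18:00, 18:15-19:00.
Chen ∩ Nikolai ∩ Wei ∩ Mei: 11:30-11:45, 16:00-17:15, 17:45-18:00, 18:15-18:30.
Chen ∩ Nikolai ∩ Wei ∩ Mei ∩ Ravi: ∅.
There is no time when everyone is free.
There is no common window, so the total is 0 minutes.

0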